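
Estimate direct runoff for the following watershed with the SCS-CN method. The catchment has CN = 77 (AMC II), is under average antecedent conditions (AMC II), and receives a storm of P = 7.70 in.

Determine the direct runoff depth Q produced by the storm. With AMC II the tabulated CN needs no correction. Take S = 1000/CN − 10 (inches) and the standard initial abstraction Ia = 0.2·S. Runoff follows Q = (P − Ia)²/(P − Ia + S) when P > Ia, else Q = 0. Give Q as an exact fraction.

Average conditions: CN = 77 (no AMC adjustment).
Retention S: 1000/CN − 10 with CN=77.000 → S = 230/77 ≈ 2.987 in
Ia = 0.2S: 0.2·2.987 = 0.597 in (exactly 46/77)
Excess rainfall: 7.700 − 0.597 = 7.103 in; P > Ia so Q > 0
Runoff Q = (P−Ia)²/(P−Ia+S) = (7.103)²/(7.103+2.987) = 29909961/5982130 ≈ 5.000 in

Q = 29909961/5982130 in ≈ 5.000 in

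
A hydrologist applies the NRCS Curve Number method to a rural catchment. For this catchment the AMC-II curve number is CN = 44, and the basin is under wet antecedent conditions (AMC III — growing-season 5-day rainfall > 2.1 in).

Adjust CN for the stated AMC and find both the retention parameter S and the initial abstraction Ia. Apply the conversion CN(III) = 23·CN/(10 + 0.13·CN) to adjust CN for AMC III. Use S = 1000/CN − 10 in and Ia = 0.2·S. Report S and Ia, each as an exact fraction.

S = 1400/253 in ≈ 5.534 in; Ia = 280/253 in ≈ 1.107 in

Wet (AMC III): CN(III) = 23·44/(10 + 0.13·44) = 1012/(393/25) = 25300/393 ≈ 64.377
Max retention: S = 1000/(25300/393) − 10 = 1400/253 in (≈ 5.534 in)
Initial abstraction Ia = S/5 = (1400/253)/5 = 280/253 ≈ 1.107 in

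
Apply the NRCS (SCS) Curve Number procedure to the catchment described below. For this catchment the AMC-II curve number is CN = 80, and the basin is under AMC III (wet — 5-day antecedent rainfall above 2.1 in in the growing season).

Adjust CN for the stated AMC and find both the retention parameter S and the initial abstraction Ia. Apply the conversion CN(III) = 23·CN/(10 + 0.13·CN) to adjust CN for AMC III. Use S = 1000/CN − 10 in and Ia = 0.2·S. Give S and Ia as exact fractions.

Adjust CN=80 to AMC III: 23·80/(10 + 0.13·80) → 1840 ÷ (102/5) = 4600/51 ≈ 90.196
S = 1000/(4600/51) − 10 = 25/23 in ≈ 1.087 in
Ia = 0.2·(25/23) = 5/23 in ≈ 0.217 in

S = 25/23 in ≈ 1.087 in; Ia = 5/23 in ≈ 0.217 in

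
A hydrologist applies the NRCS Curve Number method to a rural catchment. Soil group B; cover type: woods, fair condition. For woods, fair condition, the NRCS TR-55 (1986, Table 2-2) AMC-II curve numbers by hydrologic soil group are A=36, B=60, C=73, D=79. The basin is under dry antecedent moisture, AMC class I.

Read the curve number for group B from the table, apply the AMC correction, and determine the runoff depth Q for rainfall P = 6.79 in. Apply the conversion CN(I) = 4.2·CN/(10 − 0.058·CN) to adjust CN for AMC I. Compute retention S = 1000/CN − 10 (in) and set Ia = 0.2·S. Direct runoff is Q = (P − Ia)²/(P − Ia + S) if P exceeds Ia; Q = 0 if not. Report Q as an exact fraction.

NRCS table: woods, fair condition, soil group B → CN(II) = 60
Adjust CN=60 to AMC I: 4.2·60/(10 − 0.058·60) → 252 ÷ (163/25) = 6300/163 ≈ 38.650
Max retention: S = 1000/(6300/163) − 10 = 1000/63 in (≈ 15.873 in)
Ia = 0.2S: 0.2·15.873 = 3.175 in (exactly 200/63)
Since P=6.790 > Ia=3.175: effective rainfall P−Ia = 22777/6300 in
Runoff Q = (P−Ia)²/(P−Ia+S) = (3.615)²/(3.615+15.873) = 518791729/773495100 ≈ 0.671 in

Q = 518791729/773495100 in ≈ 0.671 in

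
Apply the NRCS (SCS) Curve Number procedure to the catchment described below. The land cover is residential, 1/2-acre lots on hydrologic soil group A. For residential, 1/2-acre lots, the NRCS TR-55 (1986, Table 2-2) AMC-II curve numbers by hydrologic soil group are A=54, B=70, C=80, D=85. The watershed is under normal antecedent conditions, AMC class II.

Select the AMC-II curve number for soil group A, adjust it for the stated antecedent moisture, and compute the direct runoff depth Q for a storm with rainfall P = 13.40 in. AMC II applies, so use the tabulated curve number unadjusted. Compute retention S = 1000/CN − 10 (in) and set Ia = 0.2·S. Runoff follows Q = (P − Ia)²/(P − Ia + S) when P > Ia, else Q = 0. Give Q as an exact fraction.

Q = 2493241/368415 in ≈ 6.767 in

NRCS table: residential, 1/2-acre lots, soil group A → CN(II) = 54
CN(II) = 54; AMC II needs no correction.
Retention S: 1000/CN − 10 with CN=54.000 → S = 230/27 ≈ 8.519 in
Initial abstraction Ia = S/5 = (230/27)/5 = 46/27 ≈ 1.704 in
Since P=13.400 > Ia=1.704: effective rainfall P−Ia = 1579/135 in
Q: (1579/135)² ÷ (2729/135) = 2493241/368415 in (≈ 6.767 in)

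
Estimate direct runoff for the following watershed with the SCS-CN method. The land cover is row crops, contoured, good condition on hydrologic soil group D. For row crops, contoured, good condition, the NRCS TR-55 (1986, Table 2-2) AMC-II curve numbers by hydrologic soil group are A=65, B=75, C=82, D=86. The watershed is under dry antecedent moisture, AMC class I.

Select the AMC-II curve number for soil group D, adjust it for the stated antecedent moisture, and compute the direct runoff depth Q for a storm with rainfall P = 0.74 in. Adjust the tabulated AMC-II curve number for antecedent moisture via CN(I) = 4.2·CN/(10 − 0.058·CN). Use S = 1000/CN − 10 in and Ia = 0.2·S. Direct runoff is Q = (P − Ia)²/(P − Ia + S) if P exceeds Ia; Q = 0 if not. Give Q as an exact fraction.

NRCS table: row crops, contoured, good condition, soil group D → CN(II) = 86
Dry (AMC I): CN(I) = 4.2·86/(10 − 0.058·86) = (1806/5)/(1253/250) = 12900/179 ≈ 72.067
Max retention: S = 1000/(12900/179) − 10 = 500/129 in (≈ 3.876 in)
Initial abstraction Ia = S/5 = (500/129)/5 = 100/129 ≈ 0.775 in
P = 0.740 ≤ Ia = 0.775 in: entire storm abstracted, Q = 0.

Q = 0 in ≈ 0.000 in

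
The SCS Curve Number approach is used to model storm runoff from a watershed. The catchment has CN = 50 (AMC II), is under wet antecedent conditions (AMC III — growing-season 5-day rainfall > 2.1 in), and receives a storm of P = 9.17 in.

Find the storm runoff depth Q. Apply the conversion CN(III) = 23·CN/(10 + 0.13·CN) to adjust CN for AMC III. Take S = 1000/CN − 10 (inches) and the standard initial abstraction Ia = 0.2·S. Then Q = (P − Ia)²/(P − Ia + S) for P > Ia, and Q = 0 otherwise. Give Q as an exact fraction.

Q = 364466281/66909300 in ≈ 5.447 in

Adjust CN=50 to AMC III: 23·50/(10 + 0.13·50) → 1150 ÷ (33/2) = 2300/33 ≈ 69.697
S = 1000/(2300/33) − 10 = 100/23 in ≈ 4.348 in
Initial abstraction Ia = S/5 = (100/23)/5 = 20/23 ≈ 0.870 in
Since P=9.170 > Ia=0.870: effective rainfall P−Ia = 19091/2300 in
Q: (19091/2300)² ÷ (29091/2300) = 364466281/66909300 in (≈ 5.447 in)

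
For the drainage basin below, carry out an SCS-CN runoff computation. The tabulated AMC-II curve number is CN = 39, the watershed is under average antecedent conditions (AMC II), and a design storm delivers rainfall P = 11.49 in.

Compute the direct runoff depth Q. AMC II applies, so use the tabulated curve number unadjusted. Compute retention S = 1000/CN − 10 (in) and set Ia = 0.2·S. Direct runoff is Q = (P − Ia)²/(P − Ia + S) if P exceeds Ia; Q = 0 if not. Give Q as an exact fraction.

Q = 1063477321/365082900 in ≈ 2.913 in

Average conditions: CN = 39 (no AMC adjustment).
Max retention: S = 1000/39 − 10 = 610/39 in (≈ 15.641 in)
Initial abstraction Ia = S/5 = (610/39)/5 = 122/39 ≈ 3.128 in
Excess rainfall: 11.490 − 3.128 = 8.362 in; P > Ia so Q > 0
Runoff Q = (P−Ia)²/(P−Ia+S) = (8.362)²/(8.362+15.641) = 1063477321/365082900 ≈ 2.913 in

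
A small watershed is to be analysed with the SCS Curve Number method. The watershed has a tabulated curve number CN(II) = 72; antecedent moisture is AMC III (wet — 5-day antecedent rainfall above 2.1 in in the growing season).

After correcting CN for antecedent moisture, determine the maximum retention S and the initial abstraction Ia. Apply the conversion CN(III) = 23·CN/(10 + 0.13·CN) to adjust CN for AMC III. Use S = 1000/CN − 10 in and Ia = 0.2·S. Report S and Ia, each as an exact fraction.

Adjust CN=72 to AMC III: 23·72/(10 + 0.13·72) → 1656 ÷ (484/25) = 10350/121 ≈ 85.537
S = 1000/(10350/121) − 10 = 350/207 in ≈ 1.691 in
Initial abstraction Ia = S/5 = (350/207)/5 = 70/207 ≈ 0.338 in

S = 350/207 in ≈ 1.691 in; Ia = 70/207 in ≈ 0.338 in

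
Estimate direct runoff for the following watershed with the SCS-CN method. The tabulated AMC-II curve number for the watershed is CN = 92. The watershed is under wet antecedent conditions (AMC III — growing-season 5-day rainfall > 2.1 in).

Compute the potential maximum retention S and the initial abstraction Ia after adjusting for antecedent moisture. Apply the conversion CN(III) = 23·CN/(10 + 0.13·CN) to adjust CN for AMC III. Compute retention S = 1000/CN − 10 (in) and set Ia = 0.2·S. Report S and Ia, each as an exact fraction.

Wet (AMC III): CN(III) = 23·92/(10 + 0.13·92) = 2116/(549/25) = 52900/549 ≈ 96.357
S = 1000/(52900/549) − 10 = 200/529 in ≈ 0.378 in
Ia = 0.2S: 0.2·0.378 = 0.076 in (exactly 40/529)

S = 200/529 in ≈ 0.378 in; Ia = 40/529 in ≈ 0.076 in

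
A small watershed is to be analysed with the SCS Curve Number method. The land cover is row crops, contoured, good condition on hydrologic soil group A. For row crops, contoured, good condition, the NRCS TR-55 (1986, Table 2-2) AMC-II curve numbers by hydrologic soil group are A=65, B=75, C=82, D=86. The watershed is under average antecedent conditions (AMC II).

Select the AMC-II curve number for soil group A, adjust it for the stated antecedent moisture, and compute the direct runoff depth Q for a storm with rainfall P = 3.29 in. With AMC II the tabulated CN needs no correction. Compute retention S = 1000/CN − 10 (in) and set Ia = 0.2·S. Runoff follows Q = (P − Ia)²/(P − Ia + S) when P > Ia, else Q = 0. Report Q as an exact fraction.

Q = 1182447/1834300 in ≈ 0.645 in

NRCS table: row crops, contoured, good condition, soil group A → CN(II) = 65
AMC II — tabulated CN = 65 applies directly.
Retention S: 1000/CN − 10 with CN=65.000 → S = 70/13 ≈ 5.385 in
Initial abstraction Ia = S/5 = (70/13)/5 = 14/13 ≈ 1.077 in
Since P=3.290 > Ia=1.077: effective rainfall P−Ia = 2877/1300 in
Runoff Q = (P−Ia)²/(P−Ia+S) = (2.213)²/(2.213+5.385) = 1182447/1834300 ≈ 0.645 in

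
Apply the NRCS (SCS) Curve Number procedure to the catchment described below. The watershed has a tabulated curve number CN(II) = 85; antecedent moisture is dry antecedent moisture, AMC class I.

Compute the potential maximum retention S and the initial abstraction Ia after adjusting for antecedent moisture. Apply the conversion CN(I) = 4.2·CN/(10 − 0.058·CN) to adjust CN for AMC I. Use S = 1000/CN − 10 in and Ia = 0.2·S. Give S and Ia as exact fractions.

S = 500/119 in ≈ 4.202 in; Ia = 100/119 in ≈ 0.840 in

Dry (AMC I): CN(I) = 4.2·85/(10 − 0.058·85) = 357/(507/100) = 11900/169 ≈ 70.414
Max retention: S = 1000/(11900/169) − 10 = 500/119 in (≈ 4.202 in)
Initial abstraction Ia = S/5 = (500/119)/5 = 100/119 ≈ 0.840 in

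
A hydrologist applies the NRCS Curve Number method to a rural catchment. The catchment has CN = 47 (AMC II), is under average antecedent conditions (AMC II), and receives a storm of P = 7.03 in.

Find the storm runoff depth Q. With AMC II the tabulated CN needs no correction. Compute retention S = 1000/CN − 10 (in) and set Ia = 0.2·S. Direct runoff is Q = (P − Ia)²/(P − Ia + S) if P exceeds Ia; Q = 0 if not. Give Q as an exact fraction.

Q = 503598481/354572700 in ≈ 1.420 in

Average conditions: CN = 47 (no AMC adjustment).
Retention S: 1000/CN − 10 with CN=47.000 → S = 530/47 ≈ 11.277 in
Initial abstraction Ia = S/5 = (530/47)/5 = 106/47 ≈ 2.255 in
Excess rainfall: 7.030 − 2.255 = 4.775 in; P > Ia so Q > 0
Runoff Q = (P−Ia)²/(P−Ia+S) = (4.775)²/(4.775+11.277) = 503598481/354572700 ≈ 1.420 in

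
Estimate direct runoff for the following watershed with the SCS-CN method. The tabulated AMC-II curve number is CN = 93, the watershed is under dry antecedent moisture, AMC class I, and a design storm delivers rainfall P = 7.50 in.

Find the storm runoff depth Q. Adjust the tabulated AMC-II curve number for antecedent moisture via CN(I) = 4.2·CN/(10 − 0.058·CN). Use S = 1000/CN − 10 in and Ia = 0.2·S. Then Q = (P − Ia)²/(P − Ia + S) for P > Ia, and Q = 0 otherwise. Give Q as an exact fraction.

Q = 3176045/556326 in ≈ 5.709 in

CN(I) from CN(II)=93: (4.2·93)/(10 − 0.058·93) = 27900/329 ≈ 84.802
Max retention: S = 1000/(27900/329) − 10 = 500/279 in (≈ 1.792 in)
Ia = 0.2S: 0.2·1.792 = 0.358 in (exactly 100/279)
P − Ia = 7.500 − 0.358 = 3985/558 ≈ 7.142 in (> 0, runoff occurs)
Q = (3985/558)²/((3985/558) + 500/279) = (15880225/311364)/(4985/558) = 3176045/556326 in ≈ 5.709 in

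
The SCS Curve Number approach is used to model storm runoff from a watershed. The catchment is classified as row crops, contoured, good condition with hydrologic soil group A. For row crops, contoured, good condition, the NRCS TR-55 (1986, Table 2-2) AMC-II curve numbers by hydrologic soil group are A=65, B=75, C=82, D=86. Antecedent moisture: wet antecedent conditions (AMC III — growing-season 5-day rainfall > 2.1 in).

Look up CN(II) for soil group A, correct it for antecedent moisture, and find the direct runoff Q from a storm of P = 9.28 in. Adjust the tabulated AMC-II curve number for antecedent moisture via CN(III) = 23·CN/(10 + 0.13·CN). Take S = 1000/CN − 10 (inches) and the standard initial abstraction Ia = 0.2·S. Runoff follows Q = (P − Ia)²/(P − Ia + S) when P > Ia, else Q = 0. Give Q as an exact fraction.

Q = 542324178/77896975 in ≈ 6.962 in

NRCS table: row crops, contoured, good condition, soil group A → CN(II) = 65
CN(III) from CN(II)=65: (23·65)/(10 + 0.13·65) = 29900/369 ≈ 81.030
Retention S: 1000/CN − 10 with CN=81.030 → S = 700/299 ≈ 2.341 in
Initial abstraction Ia = S/5 = (700/299)/5 = 140/299 ≈ 0.468 in
Excess rainfall: 9.280 − 0.468 = 8.812 in; P > Ia so Q > 0
Q = (65868/7475)²/((65868/7475) + 700/299) = (4338593424/55875625)/(83368/7475) = 542324178/77896975 in ≈ 6.962 in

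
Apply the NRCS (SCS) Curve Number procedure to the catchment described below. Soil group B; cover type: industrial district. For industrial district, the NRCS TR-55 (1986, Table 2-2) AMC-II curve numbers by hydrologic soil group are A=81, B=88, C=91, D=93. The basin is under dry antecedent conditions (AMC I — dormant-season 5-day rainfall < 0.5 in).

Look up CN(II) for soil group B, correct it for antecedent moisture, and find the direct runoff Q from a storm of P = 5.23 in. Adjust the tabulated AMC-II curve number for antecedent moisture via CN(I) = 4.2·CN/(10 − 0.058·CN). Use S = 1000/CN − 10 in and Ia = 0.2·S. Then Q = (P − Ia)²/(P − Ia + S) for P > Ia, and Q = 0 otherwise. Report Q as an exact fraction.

NRCS table: industrial district, soil group B → CN(II) = 88
CN(I) from CN(II)=88: (4.2·88)/(10 − 0.058·88) = 3850/51 ≈ 75.490
Retention S: 1000/CN − 10 with CN=75.490 → S = 250/77 ≈ 3.247 in
Initial abstraction Ia = S/5 = (250/77)/5 = 50/77 ≈ 0.649 in
Since P=5.230 > Ia=0.649: effective rainfall P−Ia = 35271/7700 in
Q: (35271/7700)² ÷ (60271/7700) = 1244043441/464086700 in (≈ 2.681 in)

Q = 1244043441/464086700 in ≈ 2.681 in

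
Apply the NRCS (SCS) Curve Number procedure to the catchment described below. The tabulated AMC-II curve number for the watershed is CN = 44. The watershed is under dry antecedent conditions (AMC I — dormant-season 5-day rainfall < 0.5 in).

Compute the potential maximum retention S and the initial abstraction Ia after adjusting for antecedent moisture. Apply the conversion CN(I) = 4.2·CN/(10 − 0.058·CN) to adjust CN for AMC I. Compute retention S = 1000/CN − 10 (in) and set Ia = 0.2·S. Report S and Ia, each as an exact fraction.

Adjust CN=44 to AMC I: 4.2·44/(10 − 0.058·44) → (924/5) ÷ (931/125) = 3300/133 ≈ 24.812
Retention S: 1000/CN − 10 with CN=24.812 → S = 1000/33 ≈ 30.303 in
Ia = 0.2·(1000/33) = 200/33 in ≈ 6.061 in

S = 1000/33 in ≈ 30.303 in; Ia = 200/33 in ≈ 6.061 in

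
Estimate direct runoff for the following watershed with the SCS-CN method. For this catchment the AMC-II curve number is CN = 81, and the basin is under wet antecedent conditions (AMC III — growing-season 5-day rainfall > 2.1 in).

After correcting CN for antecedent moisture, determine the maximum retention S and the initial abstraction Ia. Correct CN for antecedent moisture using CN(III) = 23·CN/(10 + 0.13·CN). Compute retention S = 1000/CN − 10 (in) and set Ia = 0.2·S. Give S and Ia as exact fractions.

Adjust CN=81 to AMC III: 23·81/(10 + 0.13·81) → 1863 ÷ (2053/100) = 186300/2053 ≈ 90.745
Max retention: S = 1000/(186300/2053) − 10 = 1900/1863 in (≈ 1.020 in)
Ia = 0.2·(1900/1863) = 380/1863 in ≈ 0.204 in

S = 1900/1863 in ≈ 1.020 in; Ia = 380/1863 in ≈ 0.204 in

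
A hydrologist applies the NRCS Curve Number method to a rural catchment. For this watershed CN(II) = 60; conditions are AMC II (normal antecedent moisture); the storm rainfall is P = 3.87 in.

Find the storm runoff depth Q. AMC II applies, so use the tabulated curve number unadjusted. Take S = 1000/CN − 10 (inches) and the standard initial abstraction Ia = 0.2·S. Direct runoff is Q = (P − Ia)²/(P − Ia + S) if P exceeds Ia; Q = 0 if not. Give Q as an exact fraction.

Q = 579121/828300 in ≈ 0.699 in

AMC II — tabulated CN = 60 applies directly.
Max retention: S = 1000/60 − 10 = 20/3 in (≈ 6.667 in)
Ia = 0.2S: 0.2·6.667 = 1.333 in (exactly 4/3)
Since P=3.870 > Ia=1.333: effective rainfall P−Ia = 761/300 in
Runoff Q = (P−Ia)²/(P−Ia+S) = (2.537)²/(2.537+6.667) = 579121/828300 ≈ 0.699 in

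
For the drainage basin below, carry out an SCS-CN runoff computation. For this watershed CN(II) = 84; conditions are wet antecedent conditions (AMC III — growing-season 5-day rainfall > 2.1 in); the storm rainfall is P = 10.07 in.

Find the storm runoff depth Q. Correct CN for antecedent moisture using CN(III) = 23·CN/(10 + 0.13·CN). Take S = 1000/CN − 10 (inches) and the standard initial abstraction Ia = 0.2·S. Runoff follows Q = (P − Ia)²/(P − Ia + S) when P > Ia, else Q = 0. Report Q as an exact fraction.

Q = 228848381161/25037802300 in ≈ 9.140 in

CN(III) from CN(II)=84: (23·84)/(10 + 0.13·84) = 48300/523 ≈ 92.352
Max retention: S = 1000/(48300/523) − 10 = 400/483 in (≈ 0.828 in)
Initial abstraction Ia = S/5 = (400/483)/5 = 80/483 ≈ 0.166 in
Excess rainfall: 10.070 − 0.166 = 9.904 in; P > Ia so Q > 0
Runoff Q = (P−Ia)²/(P−Ia+S) = (9.904)²/(9.904+0.828) = 228848381161/25037802300 ≈ 9.140 in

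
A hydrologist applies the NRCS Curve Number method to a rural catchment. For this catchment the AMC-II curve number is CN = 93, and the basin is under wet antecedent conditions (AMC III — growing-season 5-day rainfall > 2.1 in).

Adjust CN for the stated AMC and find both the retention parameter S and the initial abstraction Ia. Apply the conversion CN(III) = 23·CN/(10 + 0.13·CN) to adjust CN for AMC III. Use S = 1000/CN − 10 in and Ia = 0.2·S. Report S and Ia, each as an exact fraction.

Wet (AMC III): CN(III) = 23·93/(10 + 0.13·93) = 2139/(2209/100) = 213900/2209 ≈ 96.831
S = 1000/(213900/2209) − 10 = 700/2139 in ≈ 0.327 in
Initial abstraction Ia = S/5 = (700/2139)/5 = 140/2139 ≈ 0.065 in

S = 700/2139 in ≈ 0.327 in; Ia = 140/2139 in ≈ 0.065 in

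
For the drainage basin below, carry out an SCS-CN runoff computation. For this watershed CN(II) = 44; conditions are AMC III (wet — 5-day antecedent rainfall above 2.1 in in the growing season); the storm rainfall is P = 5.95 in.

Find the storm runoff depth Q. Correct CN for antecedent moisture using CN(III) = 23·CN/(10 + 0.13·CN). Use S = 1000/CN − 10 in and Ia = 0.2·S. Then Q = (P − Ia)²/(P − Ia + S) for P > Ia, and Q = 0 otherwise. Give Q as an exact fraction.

Q = 85799007/37955060 in ≈ 2.261 in

CN(III) from CN(II)=44: (23·44)/(10 + 0.13·44) = 25300/393 ≈ 64.377
S = 1000/(25300/393) − 10 = 1400/253 in ≈ 5.534 in
Initial abstraction Ia = S/5 = (1400/253)/5 = 280/253 ≈ 1.107 in
P − Ia = 5.950 − 1.107 = 24507/5060 ≈ 4.843 in (> 0, runoff occurs)
Q: (24507/5060)² ÷ (52507/5060) = 85799007/37955060 in (≈ 2.261 in)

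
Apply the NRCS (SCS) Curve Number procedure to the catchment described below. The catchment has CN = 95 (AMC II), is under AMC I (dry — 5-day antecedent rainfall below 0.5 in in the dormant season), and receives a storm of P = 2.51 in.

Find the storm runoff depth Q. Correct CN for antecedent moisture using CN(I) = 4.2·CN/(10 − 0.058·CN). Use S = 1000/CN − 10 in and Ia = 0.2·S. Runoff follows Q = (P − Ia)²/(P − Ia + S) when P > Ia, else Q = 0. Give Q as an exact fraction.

Q = 8126842201/5591945100 in ≈ 1.453 in

CN(I) from CN(II)=95: (4.2·95)/(10 − 0.058·95) = 39900/449 ≈ 88.864
Retention S: 1000/CN − 10 with CN=88.864 → S = 500/399 ≈ 1.253 in
Ia = 0.2·(500/399) = 100/399 in ≈ 0.251 in
P − Ia = 2.510 − 0.251 = 90149/39900 ≈ 2.259 in (> 0, runoff occurs)
Runoff Q = (P−Ia)²/(P−Ia+S) = (2.259)²/(2.259+1.253) = 8126842201/5591945100 ≈ 1.453 in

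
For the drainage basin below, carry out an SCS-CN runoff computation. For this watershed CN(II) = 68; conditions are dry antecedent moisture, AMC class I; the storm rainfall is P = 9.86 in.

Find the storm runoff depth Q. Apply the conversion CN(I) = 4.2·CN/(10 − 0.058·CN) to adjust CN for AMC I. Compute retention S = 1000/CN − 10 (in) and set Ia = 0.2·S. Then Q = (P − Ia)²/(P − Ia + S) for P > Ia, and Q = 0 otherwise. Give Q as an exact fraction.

Q = 18496272001/5997617850 in ≈ 3.084 in

Dry (AMC I): CN(I) = 4.2·68/(10 − 0.058·68) = (1428/5)/(757/125) = 35700/757 ≈ 47.160
Max retention: S = 1000/(35700/757) − 10 = 4000/357 in (≈ 11.204 in)
Ia = 0.2·(4000/357) = 800/357 in ≈ 2.241 in
P − Ia = 9.860 − 2.241 = 136001/17850 ≈ 7.619 in (> 0, runoff occurs)
Q = (136001/17850)²/((136001/17850) + 4000/357) = (18496272001/318622500)/(336001/17850) = 18496272001/5997617850 in ≈ 3.084 in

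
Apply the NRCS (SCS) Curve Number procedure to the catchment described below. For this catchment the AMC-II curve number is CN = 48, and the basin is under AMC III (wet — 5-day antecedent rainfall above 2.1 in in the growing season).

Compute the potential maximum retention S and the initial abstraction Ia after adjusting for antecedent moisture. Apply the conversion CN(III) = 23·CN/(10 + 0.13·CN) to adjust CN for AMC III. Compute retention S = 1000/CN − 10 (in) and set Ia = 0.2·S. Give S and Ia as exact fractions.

S = 325/69 in ≈ 4.710 in; Ia = 65/69 in ≈ 0.942 in

Adjust CN=48 to AMC III: 23·48/(10 + 0.13·48) → 1104 ÷ (406/25) = 13800/203 ≈ 67.980
S = 1000/(13800/203) − 10 = 325/69 in ≈ 4.710 in
Ia = 0.2·(325/69) = 65/69 in ≈ 0.942 in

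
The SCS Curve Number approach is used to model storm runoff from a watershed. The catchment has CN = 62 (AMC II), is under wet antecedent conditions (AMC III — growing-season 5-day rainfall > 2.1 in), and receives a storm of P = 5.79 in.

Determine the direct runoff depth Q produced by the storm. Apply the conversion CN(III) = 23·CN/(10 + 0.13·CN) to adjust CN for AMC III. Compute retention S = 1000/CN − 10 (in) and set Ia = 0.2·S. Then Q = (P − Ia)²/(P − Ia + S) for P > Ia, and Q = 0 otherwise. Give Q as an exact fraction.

Adjust CN=62 to AMC III: 23·62/(10 + 0.13·62) → 1426 ÷ (903/50) = 71300/903 ≈ 78.959
Retention S: 1000/CN − 10 with CN=78.959 → S = 1900/713 ≈ 2.665 in
Initial abstraction Ia = S/5 = (1900/713)/5 = 380/713 ≈ 0.533 in
P − Ia = 5.790 − 0.533 = 374827/71300 ≈ 5.257 in (> 0, runoff occurs)
Q: (374827/71300)² ÷ (564827/71300) = 140495279929/40272165100 in (≈ 3.489 in)

Q = 140495279929/40272165100 in ≈ 3.489 in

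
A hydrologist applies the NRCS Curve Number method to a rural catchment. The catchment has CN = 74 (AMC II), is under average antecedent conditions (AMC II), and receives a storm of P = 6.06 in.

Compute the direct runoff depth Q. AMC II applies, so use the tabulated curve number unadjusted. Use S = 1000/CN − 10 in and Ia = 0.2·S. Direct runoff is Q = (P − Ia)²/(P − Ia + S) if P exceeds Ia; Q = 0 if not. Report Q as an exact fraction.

Average conditions: CN = 74 (no AMC adjustment).
Max retention: S = 1000/74 − 10 = 130/37 in (≈ 3.514 in)
Initial abstraction Ia = S/5 = (130/37)/5 = 26/37 ≈ 0.703 in
Excess rainfall: 6.060 − 0.703 = 5.357 in; P > Ia so Q > 0
Q: (9911/1850)² ÷ (16411/1850) = 98227921/30360350 in (≈ 3.235 in)

Q = 98227921/30360350 in ≈ 3.235 in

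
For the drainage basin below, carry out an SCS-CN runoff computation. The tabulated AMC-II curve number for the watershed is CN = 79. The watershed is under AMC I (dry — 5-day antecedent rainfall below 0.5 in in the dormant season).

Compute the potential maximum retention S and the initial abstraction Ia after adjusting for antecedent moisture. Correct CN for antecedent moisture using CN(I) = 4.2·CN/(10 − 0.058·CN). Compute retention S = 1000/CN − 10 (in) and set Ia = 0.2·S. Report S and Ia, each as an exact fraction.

Dry (AMC I): CN(I) = 4.2·79/(10 − 0.058·79) = (1659/5)/(2709/500) = 7900/129 ≈ 61.240
Retention S: 1000/CN − 10 with CN=61.240 → S = 500/79 ≈ 6.329 in
Initial abstraction Ia = S/5 = (500/79)/5 = 100/79 ≈ 1.266 in

S = 500/79 in ≈ 6.329 in; Ia = 100/79 in ≈ 1.266 in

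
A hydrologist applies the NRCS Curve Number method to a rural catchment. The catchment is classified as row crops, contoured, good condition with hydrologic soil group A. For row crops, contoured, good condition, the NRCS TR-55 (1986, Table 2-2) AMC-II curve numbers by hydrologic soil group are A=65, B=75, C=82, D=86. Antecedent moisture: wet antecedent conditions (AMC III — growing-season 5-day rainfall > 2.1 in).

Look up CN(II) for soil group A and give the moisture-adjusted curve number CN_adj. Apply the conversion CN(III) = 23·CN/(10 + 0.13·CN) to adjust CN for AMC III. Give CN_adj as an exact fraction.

CN_adj = 29900/369 ≈ 81.030

NRCS table: row crops, contoured, good condition, soil group A → CN(II) = 65
CN(III) from CN(II)=65: (23·65)/(10 + 0.13·65) = 29900/369 ≈ 81.030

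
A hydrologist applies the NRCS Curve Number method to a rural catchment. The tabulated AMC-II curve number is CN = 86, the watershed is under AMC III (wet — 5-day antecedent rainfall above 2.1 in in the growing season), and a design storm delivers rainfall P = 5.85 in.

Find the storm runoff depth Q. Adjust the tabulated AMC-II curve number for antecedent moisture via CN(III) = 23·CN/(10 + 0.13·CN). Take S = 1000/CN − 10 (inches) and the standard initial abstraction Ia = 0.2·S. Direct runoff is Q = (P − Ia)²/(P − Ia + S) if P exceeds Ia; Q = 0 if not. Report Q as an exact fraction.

CN(III) from CN(II)=86: (23·86)/(10 + 0.13·86) = 98900/1059 ≈ 93.390
Max retention: S = 1000/(98900/1059) − 10 = 700/989 in (≈ 0.708 in)
Ia = 0.2S: 0.2·0.708 = 0.142 in (exactly 140/989)
P − Ia = 5.850 − 0.142 = 112913/19780 ≈ 5.708 in (> 0, runoff occurs)
Runoff Q = (P−Ia)²/(P−Ia+S) = (5.708)²/(5.708+0.708) = 12749345569/2510339140 ≈ 5.079 in

Q = 12749345569/2510339140 in ≈ 5.079 in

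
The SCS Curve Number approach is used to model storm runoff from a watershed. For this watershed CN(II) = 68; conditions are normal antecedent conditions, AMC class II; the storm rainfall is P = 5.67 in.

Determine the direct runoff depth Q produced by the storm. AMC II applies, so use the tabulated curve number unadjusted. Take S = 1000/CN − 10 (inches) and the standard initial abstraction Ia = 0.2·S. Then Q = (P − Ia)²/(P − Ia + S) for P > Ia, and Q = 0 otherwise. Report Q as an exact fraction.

AMC II — tabulated CN = 68 applies directly.
Max retention: S = 1000/68 − 10 = 80/17 in (≈ 4.706 in)
Initial abstraction Ia = S/5 = (80/17)/5 = 16/17 ≈ 0.941 in
Excess rainfall: 5.670 − 0.941 = 4.729 in; P > Ia so Q > 0
Q = (8039/1700)²/((8039/1700) + 80/17) = (64625521/2890000)/(16039/1700) = 64625521/27266300 in ≈ 2.370 in

Q = 64625521/27266300 in ≈ 2.370 in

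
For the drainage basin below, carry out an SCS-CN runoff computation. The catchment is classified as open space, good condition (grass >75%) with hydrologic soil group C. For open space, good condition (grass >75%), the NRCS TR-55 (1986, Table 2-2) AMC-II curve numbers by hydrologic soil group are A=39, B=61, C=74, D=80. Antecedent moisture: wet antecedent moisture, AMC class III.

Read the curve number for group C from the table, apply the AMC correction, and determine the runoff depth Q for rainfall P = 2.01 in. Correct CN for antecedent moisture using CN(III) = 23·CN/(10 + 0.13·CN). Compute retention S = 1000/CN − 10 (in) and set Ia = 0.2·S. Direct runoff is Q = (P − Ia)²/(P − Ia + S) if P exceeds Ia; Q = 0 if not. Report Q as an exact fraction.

NRCS table: open space, good condition (grass >75%), soil group C → CN(II) = 74
CN(III) from CN(II)=74: (23·74)/(10 + 0.13·74) = 85100/981 ≈ 86.748
S = 1000/(85100/981) − 10 = 1300/851 in ≈ 1.528 in
Initial abstraction Ia = S/5 = (1300/851)/5 = 260/851 ≈ 0.306 in
P − Ia = 2.010 − 0.306 = 145051/85100 ≈ 1.704 in (> 0, runoff occurs)
Q: (145051/85100)² ÷ (275051/85100) = 21039792601/23406840100 in (≈ 0.899 in)

Q = 21039792601/23406840100 in ≈ 0.899 in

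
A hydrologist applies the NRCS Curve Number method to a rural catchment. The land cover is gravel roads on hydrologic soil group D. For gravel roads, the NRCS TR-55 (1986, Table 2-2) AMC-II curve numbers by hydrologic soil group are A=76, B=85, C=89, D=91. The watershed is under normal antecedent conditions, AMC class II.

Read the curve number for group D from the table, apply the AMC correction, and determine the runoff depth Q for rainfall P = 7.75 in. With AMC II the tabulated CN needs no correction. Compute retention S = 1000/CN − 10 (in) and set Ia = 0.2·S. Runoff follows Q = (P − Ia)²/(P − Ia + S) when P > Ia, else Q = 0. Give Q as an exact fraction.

Q = 7557001/1131676 in ≈ 6.678 in

NRCS table: gravel roads, soil group D → CN(II) = 91
Average conditions: CN = 91 (no AMC adjustment).
Max retention: S = 1000/91 − 10 = 90/91 in (≈ 0.989 in)
Ia = 0.2·(90/91) = 18/91 in ≈ 0.198 in
Excess rainfall: 7.750 − 0.198 = 7.552 in; P > Ia so Q > 0
Q = (2749/364)²/((2749/364) + 90/91) = (7557001/132496)/(3109/364) = 7557001/1131676 in ≈ 6.678 in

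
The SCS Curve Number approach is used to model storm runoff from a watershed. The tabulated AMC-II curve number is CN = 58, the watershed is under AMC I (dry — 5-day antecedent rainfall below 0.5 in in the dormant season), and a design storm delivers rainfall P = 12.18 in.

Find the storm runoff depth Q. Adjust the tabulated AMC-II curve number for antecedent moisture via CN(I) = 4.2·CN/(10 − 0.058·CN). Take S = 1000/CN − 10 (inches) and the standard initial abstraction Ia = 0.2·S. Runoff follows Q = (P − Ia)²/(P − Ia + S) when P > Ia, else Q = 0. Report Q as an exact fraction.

Q = 160300921/54608450 in ≈ 2.935 in

Adjust CN=58 to AMC I: 4.2·58/(10 − 0.058·58) → (1218/5) ÷ (1659/250) = 2900/79 ≈ 36.709
Retention S: 1000/CN − 10 with CN=36.709 → S = 500/29 ≈ 17.241 in
Ia = 0.2·(500/29) = 100/29 in ≈ 3.448 in
Since P=12.180 > Ia=3.448: effective rainfall P−Ia = 12661/1450 in
Runoff Q = (P−Ia)²/(P−Ia+S) = (8.732)²/(8.732+17.241) = 160300921/54608450 ≈ 2.935 in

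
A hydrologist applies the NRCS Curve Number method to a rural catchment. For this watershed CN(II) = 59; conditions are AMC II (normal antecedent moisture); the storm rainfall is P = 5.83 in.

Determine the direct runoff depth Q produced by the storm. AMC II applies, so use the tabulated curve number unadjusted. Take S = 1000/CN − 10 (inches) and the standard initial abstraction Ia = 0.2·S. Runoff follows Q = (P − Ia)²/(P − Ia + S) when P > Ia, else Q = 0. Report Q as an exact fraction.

Q = 686282809/396462300 in ≈ 1.731 in

AMC II — tabulated CN = 59 applies directly.
Retention S: 1000/CN − 10 with CN=59.000 → S = 410/59 ≈ 6.949 in
Ia = 0.2·(410/59) = 82/59 in ≈ 1.390 in
P − Ia = 5.830 − 1.390 = 26197/5900 ≈ 4.440 in (> 0, runoff occurs)
Q = (26197/5900)²/((26197/5900) + 410/59) = (686282809/34810000)/(67197/5900) = 686282809/396462300 in ≈ 1.731 in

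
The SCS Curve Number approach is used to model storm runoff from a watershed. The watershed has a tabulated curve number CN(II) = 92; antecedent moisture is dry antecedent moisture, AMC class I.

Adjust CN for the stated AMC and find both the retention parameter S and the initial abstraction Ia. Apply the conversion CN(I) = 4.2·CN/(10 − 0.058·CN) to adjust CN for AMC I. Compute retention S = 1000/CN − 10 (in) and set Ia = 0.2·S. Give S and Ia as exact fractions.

S = 1000/483 in ≈ 2.070 in; Ia = 200/483 in ≈ 0.414 in

Adjust CN=92 to AMC I: 4.2·92/(10 − 0.058·92) → (1932/5) ÷ (583/125) = 48300/583 ≈ 82.847
Retention S: 1000/CN − 10 with CN=82.847 → S = 1000/483 ≈ 2.070 in
Initial abstraction Ia = S/5 = (1000/483)/5 = 200/483 ≈ 0.414 in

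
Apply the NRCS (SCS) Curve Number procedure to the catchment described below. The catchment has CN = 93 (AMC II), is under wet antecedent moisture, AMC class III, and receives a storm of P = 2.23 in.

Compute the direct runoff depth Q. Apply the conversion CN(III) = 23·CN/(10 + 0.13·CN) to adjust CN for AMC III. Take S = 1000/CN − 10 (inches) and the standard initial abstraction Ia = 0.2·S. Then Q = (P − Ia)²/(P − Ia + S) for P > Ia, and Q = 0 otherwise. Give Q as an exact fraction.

CN(III) from CN(II)=93: (23·93)/(10 + 0.13·93) = 213900/2209 ≈ 96.831
Retention S: 1000/CN − 10 with CN=96.831 → S = 700/2139 ≈ 0.327 in
Ia = 0.2S: 0.2·0.327 = 0.065 in (exactly 140/2139)
Since P=2.230 > Ia=0.065: effective rainfall P−Ia = 462997/213900 in
Q = (462997/213900)²/((462997/213900) + 700/2139) = (214366222009/45753210000)/(532997/213900) = 214366222009/114008058300 in ≈ 1.880 in

Q = 214366222009/114008058300 in ≈ 1.880 in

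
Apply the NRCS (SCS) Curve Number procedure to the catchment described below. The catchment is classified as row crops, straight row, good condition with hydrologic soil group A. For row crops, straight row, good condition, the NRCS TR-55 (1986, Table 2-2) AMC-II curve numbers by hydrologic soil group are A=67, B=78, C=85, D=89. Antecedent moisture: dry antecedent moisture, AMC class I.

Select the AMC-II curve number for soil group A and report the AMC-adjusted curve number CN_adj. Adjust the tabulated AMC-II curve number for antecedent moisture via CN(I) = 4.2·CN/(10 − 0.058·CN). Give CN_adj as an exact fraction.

NRCS table: row crops, straight row, good condition, soil group A → CN(II) = 67
CN(I) from CN(II)=67: (4.2·67)/(10 − 0.058·67) = 46900/1019 ≈ 46.026

CN_adj = 46900/1019 ≈ 46.026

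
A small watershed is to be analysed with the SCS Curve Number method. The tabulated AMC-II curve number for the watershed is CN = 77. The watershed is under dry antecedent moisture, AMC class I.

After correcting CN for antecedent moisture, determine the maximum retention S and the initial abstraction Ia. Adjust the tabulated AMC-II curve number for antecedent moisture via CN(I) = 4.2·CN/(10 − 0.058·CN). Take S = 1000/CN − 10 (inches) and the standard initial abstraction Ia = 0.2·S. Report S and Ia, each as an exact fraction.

S = 11500/1617 in ≈ 7.112 in; Ia = 2300/1617 in ≈ 1.422 in

CN(I) from CN(II)=77: (4.2·77)/(10 − 0.058·77) = 161700/2767 ≈ 58.439
S = 1000/(161700/2767) − 10 = 11500/1617 in ≈ 7.112 in
Ia = 0.2S: 0.2·7.112 = 1.422 in (exactly 2300/1617)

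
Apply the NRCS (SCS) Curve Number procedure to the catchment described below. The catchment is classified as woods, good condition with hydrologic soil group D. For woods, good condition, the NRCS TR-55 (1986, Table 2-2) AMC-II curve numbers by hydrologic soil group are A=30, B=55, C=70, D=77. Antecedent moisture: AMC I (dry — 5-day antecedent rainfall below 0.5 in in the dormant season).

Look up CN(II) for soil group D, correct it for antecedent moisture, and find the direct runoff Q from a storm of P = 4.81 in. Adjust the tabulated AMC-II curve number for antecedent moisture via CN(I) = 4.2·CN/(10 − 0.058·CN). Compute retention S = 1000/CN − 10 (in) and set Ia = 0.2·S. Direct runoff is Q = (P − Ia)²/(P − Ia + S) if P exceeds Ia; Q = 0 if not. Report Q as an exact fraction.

Q = 300059641729/274530540900 in ≈ 1.093 in

NRCS table: woods, good condition, soil group D → CN(II) = 77
CN(I) from CN(II)=77: (4.2·77)/(10 − 0.058·77) = 161700/2767 ≈ 58.439
Max retention: S = 1000/(161700/2767) − 10 = 11500/1617 in (≈ 7.112 in)
Ia = 0.2S: 0.2·7.112 = 1.422 in (exactly 2300/1617)
Since P=4.810 > Ia=1.422: effective rainfall P−Ia = 547777/161700 in
Q: (547777/161700)² ÷ (1697777/161700) = 300059641729/274530540900 in (≈ 1.093 in)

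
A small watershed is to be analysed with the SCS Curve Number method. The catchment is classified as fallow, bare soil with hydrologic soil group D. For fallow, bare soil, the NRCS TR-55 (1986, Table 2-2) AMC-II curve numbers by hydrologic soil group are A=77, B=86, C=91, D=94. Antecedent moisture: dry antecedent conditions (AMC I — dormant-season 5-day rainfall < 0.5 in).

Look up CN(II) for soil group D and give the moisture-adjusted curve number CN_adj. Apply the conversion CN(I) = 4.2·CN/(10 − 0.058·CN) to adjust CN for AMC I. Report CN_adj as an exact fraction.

NRCS table: fallow, bare soil, soil group D → CN(II) = 94
Dry (AMC I): CN(I) = 4.2·94/(10 − 0.058·94) = (1974/5)/(1137/250) = 32900/379 ≈ 86.807

CN_adj = 32900/379 ≈ 86.807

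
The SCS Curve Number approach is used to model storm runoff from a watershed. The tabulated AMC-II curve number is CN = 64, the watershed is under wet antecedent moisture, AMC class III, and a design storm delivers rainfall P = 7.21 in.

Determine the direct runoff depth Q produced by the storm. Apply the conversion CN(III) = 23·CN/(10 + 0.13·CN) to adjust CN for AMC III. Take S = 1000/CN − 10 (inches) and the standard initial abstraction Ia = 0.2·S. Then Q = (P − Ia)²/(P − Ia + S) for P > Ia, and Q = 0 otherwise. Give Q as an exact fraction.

Q = 59737441/12122725 in ≈ 4.928 in

CN(III) from CN(II)=64: (23·64)/(10 + 0.13·64) = 18400/229 ≈ 80.349
Max retention: S = 1000/(18400/229) − 10 = 225/92 in (≈ 2.446 in)
Initial abstraction Ia = S/5 = (225/92)/5 = 45/92 ≈ 0.489 in
Excess rainfall: 7.210 − 0.489 = 6.721 in; P > Ia so Q > 0
Q = (7729/1150)²/((7729/1150) + 225/92) = (59737441/1322500)/(21083/2300) = 59737441/12122725 in ≈ 4.928 in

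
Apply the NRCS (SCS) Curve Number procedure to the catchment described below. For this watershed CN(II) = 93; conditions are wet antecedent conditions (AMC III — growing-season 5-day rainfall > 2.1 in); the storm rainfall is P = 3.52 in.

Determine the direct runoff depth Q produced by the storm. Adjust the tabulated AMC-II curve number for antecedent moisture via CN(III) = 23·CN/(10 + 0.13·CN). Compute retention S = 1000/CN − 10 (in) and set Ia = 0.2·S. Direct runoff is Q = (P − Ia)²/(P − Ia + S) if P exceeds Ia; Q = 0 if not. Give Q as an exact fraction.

Q = 4265738978/1351794525 in ≈ 3.156 in

Adjust CN=93 to AMC III: 23·93/(10 + 0.13·93) → 2139 ÷ (2209/100) = 213900/2209 ≈ 96.831
S = 1000/(213900/2209) − 10 = 700/2139 in ≈ 0.327 in
Initial abstraction Ia = S/5 = (700/2139)/5 = 140/2139 ≈ 0.065 in
Excess rainfall: 3.520 − 0.065 = 3.455 in; P > Ia so Q > 0
Q: (184732/53475)² ÷ (202232/53475) = 4265738978/1351794525 in (≈ 3.156 in)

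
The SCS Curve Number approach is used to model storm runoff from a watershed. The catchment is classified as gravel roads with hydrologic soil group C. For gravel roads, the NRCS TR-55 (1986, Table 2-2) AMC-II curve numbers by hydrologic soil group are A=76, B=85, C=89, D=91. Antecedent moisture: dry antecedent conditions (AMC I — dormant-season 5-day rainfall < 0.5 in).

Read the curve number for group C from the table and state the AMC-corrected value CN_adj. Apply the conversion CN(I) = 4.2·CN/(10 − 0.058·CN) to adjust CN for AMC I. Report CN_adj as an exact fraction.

CN_adj = 186900/2419 ≈ 77.263

NRCS table: gravel roads, soil group C → CN(II) = 89
CN(I) from CN(II)=89: (4.2·89)/(10 − 0.058·89) = 186900/2419 ≈ 77.263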